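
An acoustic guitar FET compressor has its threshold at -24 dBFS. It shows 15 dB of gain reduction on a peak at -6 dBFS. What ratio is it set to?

Input overshoot = -6 − (-24) = 18 dB.
Output overshoot = 18 − 15 = 3 dB.
Ratio = input overshoot / output overshoot = 18 / 3 = 6.

6:1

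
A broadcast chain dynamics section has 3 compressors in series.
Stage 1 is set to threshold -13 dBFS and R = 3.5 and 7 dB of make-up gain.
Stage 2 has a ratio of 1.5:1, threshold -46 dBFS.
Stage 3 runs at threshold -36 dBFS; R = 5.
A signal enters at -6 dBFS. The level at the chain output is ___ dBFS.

-32.4 dBFS

Stage 1: -6 dBFS is 7 dB over -13 dBFS; at 3.5:1 that becomes 2 dB over, giving -11 dBFS; +7 dB make-up → -4 dBFS.
Stage 2: -4 dBFS is 42 dB over -46 dBFS; at 1.5:1 that becomes 28 dB over, giving -18 dBFS.
Stage 3: overshoot 18 dB → 18/5 = 3.6 dB → -32.4 dBFS.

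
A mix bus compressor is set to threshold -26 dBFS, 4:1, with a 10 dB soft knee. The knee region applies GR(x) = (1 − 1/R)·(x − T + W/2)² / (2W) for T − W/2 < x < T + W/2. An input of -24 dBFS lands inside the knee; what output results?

x − T + W/2 = -24 − (-26) + 5 = 7.
GR = (1 − 1/4) × 7² / 20 = 0.75 × 49 / 20 = 1.8375 dB.
Output = -24 − 1.8375 = -25.8375 dBFS.

-25.8375 dBFS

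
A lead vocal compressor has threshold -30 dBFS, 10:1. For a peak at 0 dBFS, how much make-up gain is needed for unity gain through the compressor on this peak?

27 dB

Overshoot 30 dB → 30/10 = 3 dB after compression, so the compressed level is -30 + 3 = -27 dBFS.
Make-up = target − compressed = 0 − (-27) = 27 dB.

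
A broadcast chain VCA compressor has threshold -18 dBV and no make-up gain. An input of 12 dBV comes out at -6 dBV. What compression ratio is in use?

Input overshoot = 12 − (-18) = 30 dB; output overshoot = -6 − (-18) = 12 dB.
Ratio = 30 / 12 = 2.5.

2.5:1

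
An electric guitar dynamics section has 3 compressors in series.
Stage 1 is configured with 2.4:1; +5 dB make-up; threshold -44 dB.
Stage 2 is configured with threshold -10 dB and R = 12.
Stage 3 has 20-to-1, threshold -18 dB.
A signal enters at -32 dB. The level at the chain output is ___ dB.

-34 dB

Stage 1: 12 dB above -44 dB, reduced 2.4:1 to 5 dB above → -39 dB; +5 dB make-up → -34 dB.
Stage 2: -34 dB ≤ -10 dB, so stage 2 doesn't engage; output -34 dB.
Stage 3: below threshold (-34 ≤ -18); passes unchanged; output -34 dB.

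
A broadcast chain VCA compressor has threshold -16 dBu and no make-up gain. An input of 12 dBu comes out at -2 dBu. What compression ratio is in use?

Input overshoot = 12 − (-16) = 28 dB; output overshoot = -2 − (-16) = 14 dB.
Ratio = 28 / 14 = 2.

2:1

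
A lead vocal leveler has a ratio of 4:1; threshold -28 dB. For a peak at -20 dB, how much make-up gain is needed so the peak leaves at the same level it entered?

6 dB

The peak compresses to -28 + 8/4 = -26 dB.
To reach -20 dB requires -20 − (-26) = 6 dB of make-up.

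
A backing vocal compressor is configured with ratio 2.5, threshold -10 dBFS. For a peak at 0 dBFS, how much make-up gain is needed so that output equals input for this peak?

6 dB

The peak compresses to -10 + 10/2.5 = -6 dBFS.
To reach 0 dBFS requires 0 − (-6) = 6 dB of make-up.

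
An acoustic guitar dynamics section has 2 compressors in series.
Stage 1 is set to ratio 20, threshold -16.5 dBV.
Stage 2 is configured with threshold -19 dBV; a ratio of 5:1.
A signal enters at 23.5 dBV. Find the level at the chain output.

Stage 1: overshoot 40 dB → 40/20 = 2 dB → -14.5 dBV.
Stage 2: 4.5 dB above -19 dBV, reduced 5:1 to 0.9 dB above → -18.1 dBV.

-18.1 dBV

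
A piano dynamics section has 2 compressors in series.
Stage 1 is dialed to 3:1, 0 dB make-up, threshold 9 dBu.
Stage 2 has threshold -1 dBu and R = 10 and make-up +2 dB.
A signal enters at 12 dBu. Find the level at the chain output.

2.1 dBu

Stage 1: overshoot 3 dB → 3/3 = 1 dB → 10 dBu.
Stage 2: 10 dBu is 11 dB over -1 dBu; at 10:1 that becomes 1.1 dB over, giving 0.1 dBu; +2 dB make-up → 2.1 dBu.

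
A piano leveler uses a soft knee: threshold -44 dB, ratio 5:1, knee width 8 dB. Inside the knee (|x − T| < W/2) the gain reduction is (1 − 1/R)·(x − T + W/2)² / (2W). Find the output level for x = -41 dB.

x − T + W/2 = -41 − (-44) + 4 = 7.
GR = (1 − 1/5) × 7² / 16 = 0.8 × 49 / 16 = 2.45 dB.
Output = -41 − 2.45 = -43.45 dB.

-43.45 dB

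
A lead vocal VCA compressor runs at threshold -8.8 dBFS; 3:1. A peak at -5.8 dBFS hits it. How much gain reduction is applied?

2 dB

-5.8 dBFS exceeds the threshold by 3 dB.
After 3:1 compression the overshoot becomes 3/3 = 1 dB.
So the signal is attenuated by 3 − 1 = 2 dB.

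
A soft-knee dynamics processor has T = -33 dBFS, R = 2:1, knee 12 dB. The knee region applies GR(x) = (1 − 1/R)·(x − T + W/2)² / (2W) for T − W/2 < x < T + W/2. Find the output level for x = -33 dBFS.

x − T + W/2 = -33 − (-33) + 6 = 6.
GR = (1 − 1/2) × 6² / 24 = 0.5 × 36 / 24 = 0.75 dB.
Output = -33 − 0.75 = -33.75 dBFS.

-33.75 dBFS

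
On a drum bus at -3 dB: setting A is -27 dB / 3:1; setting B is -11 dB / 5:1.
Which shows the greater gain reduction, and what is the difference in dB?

A, by 9.6 dB

A: 24 dB over, compressed to 8 dB over, so 16 dB of GR.
B: 8 dB over, compressed to 1.6 dB over, so 6.4 dB of GR.
Difference: 9.6 dB in favour of A.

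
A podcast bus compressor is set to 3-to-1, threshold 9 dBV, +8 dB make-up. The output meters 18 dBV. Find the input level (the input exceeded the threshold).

12 dBV

Remove make-up: 18 − 8 = 10 dBV.
Post-compression overshoot = 10 − 9 = 1 dB.
Input overshoot = R × output overshoot = 3 dB → input = 9 + 3 = 12 dBV.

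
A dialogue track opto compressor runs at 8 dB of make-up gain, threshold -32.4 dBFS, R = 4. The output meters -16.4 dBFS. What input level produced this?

Stripping the +8 dB make-up gives -24.4 dBFS at the gain stage.
That's 8 dB above the -32.4 dBFS threshold.
Input overshoot = R × output overshoot = 32 dB → input = -32.4 + 32 = -0.4 dBFS.

-0.4 dBFS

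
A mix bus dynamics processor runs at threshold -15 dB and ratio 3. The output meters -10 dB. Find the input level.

The compressed level sits -10 − (-15) = 5 dB over threshold.
Input overshoot = R × output overshoot = 15 dB → input = -15 + 15 = 0 dB.

0 dB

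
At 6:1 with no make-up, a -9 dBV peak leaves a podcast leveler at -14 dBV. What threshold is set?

Gain reduction = -9 − (-14) = 5 dB; output overshoot = GR / (R − 1) = 5 / 5 = 1 dB.
Threshold = output − output overshoot = -14 − 1 = -15 dBV.

-15 dBV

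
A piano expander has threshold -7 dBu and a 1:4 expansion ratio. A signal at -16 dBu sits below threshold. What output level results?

Undershoot = (-7) − (-16) = 9 dB.
At 1:4, that expands to 36 dB under threshold.
Output = -7 − 36 = -43 dBu.

-43 dBu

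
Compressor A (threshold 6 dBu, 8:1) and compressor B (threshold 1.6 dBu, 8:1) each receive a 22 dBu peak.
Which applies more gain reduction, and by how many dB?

A: 16 dB over, compressed to 2 dB over, so 14 dB of GR.
B: 20.4 dB over, compressed to 2.55 dB over, so 17.85 dB of GR.
B applies 3.85 dB more gain reduction.

B, by 3.85 dB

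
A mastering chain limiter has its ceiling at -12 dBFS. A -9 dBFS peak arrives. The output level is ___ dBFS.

The limiter clamps the peak to its -12 dBFS ceiling.

-12 dBFS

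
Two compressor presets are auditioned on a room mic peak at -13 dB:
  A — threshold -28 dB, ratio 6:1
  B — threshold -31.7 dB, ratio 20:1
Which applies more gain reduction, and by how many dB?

B, by 5.265 dB

A: 15 dB over, compressed to 2.5 dB over, so 12.5 dB of GR.
B: 18.7 dB over, compressed to 0.935 dB over, so 17.765 dB of GR.
B applies 5.265 dB more gain reduction.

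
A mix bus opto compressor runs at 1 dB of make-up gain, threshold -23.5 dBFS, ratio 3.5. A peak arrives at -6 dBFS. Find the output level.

-17.5 dBFS

The input is 17.5 dB above the -23.5 dBFS threshold.
3.5:1 compression reduces that to 17.5/3.5 = 5 dB over.
Output = -23.5 + 5 = -18.5 dBFS; make-up adds 1 dB, giving -17.5 dBFS.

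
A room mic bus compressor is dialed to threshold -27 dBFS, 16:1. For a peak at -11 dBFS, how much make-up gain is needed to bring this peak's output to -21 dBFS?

5 dB

Without make-up, output = threshold + overshoot/16 = -27 + 1 = -26 dBFS.
Gap to target: 5 dB.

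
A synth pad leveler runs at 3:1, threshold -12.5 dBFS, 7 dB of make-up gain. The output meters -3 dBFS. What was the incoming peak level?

Before make-up, the level was -3 − 7 = -10 dBFS.
The compressed level sits -10 − (-12.5) = 2.5 dB over threshold.
Undo the ratio: input overshoot = 2.5 × 3 = 7.5 dB, giving input = -5 dBFS.

-5 dBFS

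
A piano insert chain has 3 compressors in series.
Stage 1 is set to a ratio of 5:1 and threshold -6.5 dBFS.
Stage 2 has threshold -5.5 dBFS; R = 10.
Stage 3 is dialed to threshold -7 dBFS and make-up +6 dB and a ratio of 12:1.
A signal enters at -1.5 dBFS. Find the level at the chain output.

Stage 1: 5 dB above -6.5 dBFS, reduced 5:1 to 1 dB above → -5.5 dBFS.
Stage 2: below threshold (-5.5 ≤ -5.5); passes unchanged; output -5.5 dBFS.
Stage 3: 1.5 dB above -7 dBFS, reduced 12:1 to 0.125 dB above → -6.875 dBFS; +6 dB make-up → -0.875 dBFS.

-0.875 dBFS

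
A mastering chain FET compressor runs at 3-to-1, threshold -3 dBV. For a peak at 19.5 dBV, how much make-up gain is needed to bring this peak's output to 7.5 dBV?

Overshoot 22.5 dB → 22.5/3 = 7.5 dB after compression, so the compressed level is -3 + 7.5 = 4.5 dBV.
Make-up = target − compressed = 7.5 − 4.5 = 3 dB.

3 dB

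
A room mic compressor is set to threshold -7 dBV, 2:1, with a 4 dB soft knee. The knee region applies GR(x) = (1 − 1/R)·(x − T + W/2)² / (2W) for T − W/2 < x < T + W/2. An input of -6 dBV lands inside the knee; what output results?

-6.5625 dBV

x − T + W/2 = -6 − (-7) + 2 = 3.
GR = (1 − 1/2) × 3² / 8 = 0.5 × 9 / 8 = 0.5625 dB.
Output = -6 − 0.5625 = -6.5625 dBV.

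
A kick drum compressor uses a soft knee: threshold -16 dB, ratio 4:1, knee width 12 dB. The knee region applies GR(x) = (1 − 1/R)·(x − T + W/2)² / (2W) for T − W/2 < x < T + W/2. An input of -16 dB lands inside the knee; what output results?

x − T + W/2 = -16 − (-16) + 6 = 6.
GR = (1 − 1/4) × 6² / 24 = 0.75 × 36 / 24 = 1.125 dB.
Output = -16 − 1.125 = -17.125 dB.

-17.125 dB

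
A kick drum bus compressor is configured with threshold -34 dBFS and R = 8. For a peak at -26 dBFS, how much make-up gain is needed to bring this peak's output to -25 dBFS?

8 dB

Overshoot 8 dB → 8/8 = 1 dB after compression, so the compressed level is -34 + 1 = -33 dBFS.
Make-up = target − compressed = -25 − (-33) = 8 dB.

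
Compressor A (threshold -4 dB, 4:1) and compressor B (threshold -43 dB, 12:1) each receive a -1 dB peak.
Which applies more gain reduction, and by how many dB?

B, by 36.25 dB

A: overshoot 3 dB → output overshoot 0.75 dB → GR 2.25 dB.
B: overshoot 42 dB → output overshoot 3.5 dB → GR 38.5 dB.
B reduces 36.25 dB more.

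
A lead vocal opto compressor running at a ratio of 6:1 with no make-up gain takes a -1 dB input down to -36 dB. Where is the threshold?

Input is 42 dB above T (since output overshoot × R = input overshoot: (-36 − T)·6 = -1 − T gives T = -43 dB).
Check: -43 + (-1 − (-43))/6 = -43 + 7 = -36 dB. ✓

-43 dB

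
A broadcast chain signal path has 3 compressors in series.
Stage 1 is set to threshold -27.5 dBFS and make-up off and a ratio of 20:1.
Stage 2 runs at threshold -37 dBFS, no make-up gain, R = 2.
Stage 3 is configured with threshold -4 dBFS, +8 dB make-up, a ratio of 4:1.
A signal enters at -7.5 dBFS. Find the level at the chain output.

-23.75 dBFS

Stage 1: 20 dB above -27.5 dBFS, reduced 20:1 to 1 dB above → -26.5 dBFS.
Stage 2: overshoot 10.5 dB → 10.5/2 = 5.25 dB → -31.75 dBFS.
Stage 3: below threshold (-31.75 ≤ -4); passes unchanged; make-up brings it to -23.75 dBFS.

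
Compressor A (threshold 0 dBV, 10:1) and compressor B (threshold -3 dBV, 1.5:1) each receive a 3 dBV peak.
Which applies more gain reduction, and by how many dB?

A, by 0.7 dB

A: GR = 3 − 3/10 = 2.7 dB.
B: GR = 6 − 6/1.5 = 2 dB.
Difference: 0.7 dB in favour of A.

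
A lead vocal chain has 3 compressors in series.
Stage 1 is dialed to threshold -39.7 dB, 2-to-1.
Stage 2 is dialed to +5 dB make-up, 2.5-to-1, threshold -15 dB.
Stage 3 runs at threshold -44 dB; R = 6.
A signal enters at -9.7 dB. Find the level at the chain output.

-39.95 dB

Stage 1: 30 dB above -39.7 dB, reduced 2:1 to 15 dB above → -24.7 dB.
Stage 2: -24.7 dB ≤ -15 dB, so stage 2 doesn't engage; make-up brings it to -19.7 dB.
Stage 3: overshoot 24.3 dB → 24.3/6 = 4.05 dB → -39.95 dB.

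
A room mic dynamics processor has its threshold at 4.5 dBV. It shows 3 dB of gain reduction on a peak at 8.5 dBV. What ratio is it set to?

Input overshoot = 8.5 − 4.5 = 4 dB.
Output overshoot = 4 − 3 = 1 dB.
Ratio = input overshoot / output overshoot = 4 / 1 = 4.

4:1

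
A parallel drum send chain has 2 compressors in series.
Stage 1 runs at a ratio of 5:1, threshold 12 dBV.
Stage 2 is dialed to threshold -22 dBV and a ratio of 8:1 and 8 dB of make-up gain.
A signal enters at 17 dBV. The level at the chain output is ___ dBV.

-9.625 dBV

Stage 1: overshoot 5 dB → 5/5 = 1 dB → 13 dBV.
Stage 2: 13 dBV is 35 dB over -22 dBV; at 8:1 that becomes 4.375 dB over, giving -17.625 dBV; +8 dB make-up → -9.625 dBV.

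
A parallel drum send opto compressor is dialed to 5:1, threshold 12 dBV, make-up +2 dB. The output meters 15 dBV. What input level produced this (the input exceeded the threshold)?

17 dBV

Remove make-up: 15 − 2 = 13 dBV.
That's 1 dB above the 12 dBV threshold.
Before 5:1 compression the overshoot was 1 × 5 = 5 dB, so input = 12 + 5 = 17 dBV.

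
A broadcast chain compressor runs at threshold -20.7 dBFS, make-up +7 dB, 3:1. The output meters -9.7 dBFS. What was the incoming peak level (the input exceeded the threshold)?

Before make-up, the level was -9.7 − 7 = -16.7 dBFS.
That's 4 dB above the -20.7 dBFS threshold.
Before 3:1 compression the overshoot was 4 × 3 = 12 dB, so input = -20.7 + 12 = -8.7 dBFS.

-8.7 dBFS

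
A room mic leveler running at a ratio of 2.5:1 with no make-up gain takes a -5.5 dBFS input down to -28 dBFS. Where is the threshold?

-43 dBFS

Gain reduction = -5.5 − (-28) = 22.5 dB; output overshoot = GR / (R − 1) = 22.5 / 1.5 = 15 dB.
Threshold = output − output overshoot = -28 − 15 = -43 dBFS.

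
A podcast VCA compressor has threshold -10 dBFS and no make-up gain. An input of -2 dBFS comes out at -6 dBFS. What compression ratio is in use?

Input overshoot = -2 − (-10) = 8 dB; output overshoot = -6 − (-10) = 4 dB.
Ratio = 8 / 4 = 2.

2:1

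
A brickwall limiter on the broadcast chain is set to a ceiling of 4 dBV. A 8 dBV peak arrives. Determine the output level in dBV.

The limiter clamps the peak to its 4 dBV ceiling.

4 dBV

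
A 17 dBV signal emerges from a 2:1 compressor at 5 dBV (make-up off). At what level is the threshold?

Input is 24 dB above T (since output overshoot × R = input overshoot: (5 − T)·2 = 17 − T gives T = -7 dBV).
Check: -7 + (17 − (-7))/2 = -7 + 12 = 5 dBV. ✓

-7 dBV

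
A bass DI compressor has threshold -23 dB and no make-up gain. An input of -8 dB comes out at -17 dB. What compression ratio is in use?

2.5:1

Input overshoot = -8 − (-23) = 15 dB; output overshoot = -17 − (-23) = 6 dB.
Ratio = 15 / 6 = 2.5.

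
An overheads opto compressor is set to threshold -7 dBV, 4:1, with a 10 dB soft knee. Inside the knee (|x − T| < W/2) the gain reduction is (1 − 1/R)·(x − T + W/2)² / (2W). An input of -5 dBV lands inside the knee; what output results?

x − T + W/2 = -5 − (-7) + 5 = 7.
GR = (1 − 1/4) × 7² / 20 = 0.75 × 49 / 20 = 1.8375 dB.
Output = -5 − 1.8375 = -6.8375 dBV.

-6.8375 dBV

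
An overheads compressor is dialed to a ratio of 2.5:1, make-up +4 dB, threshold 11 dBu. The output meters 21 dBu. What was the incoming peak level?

26 dBu

Remove make-up: 21 − 4 = 17 dBu.
Post-compression overshoot = 17 − 11 = 6 dB.
Input overshoot = R × output overshoot = 15 dB → input = 11 + 15 = 26 dBu.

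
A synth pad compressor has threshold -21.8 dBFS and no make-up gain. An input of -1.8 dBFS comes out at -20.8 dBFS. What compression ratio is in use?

20:1

Input overshoot = -1.8 − (-21.8) = 20 dB; output overshoot = -20.8 − (-21.8) = 1 dB.
Ratio = 20 / 1 = 20.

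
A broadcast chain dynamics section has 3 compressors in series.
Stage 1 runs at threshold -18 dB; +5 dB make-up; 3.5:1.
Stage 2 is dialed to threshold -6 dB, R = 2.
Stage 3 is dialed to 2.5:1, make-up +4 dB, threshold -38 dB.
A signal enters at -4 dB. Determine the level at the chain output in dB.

-22.4 dB

Stage 1: overshoot 14 dB → 14/3.5 = 4 dB → -14 dB; +5 dB make-up → -9 dB.
Stage 2: -9 dB is at or below the -6 dB threshold — no compression; output -9 dB.
Stage 3: overshoot 29 dB → 29/2.5 = 11.6 dB → -26.4 dB; +4 dB make-up → -22.4 dB.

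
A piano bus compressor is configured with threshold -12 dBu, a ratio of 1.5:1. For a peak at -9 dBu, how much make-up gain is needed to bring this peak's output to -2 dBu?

8 dB

The peak compresses to -12 + 3/1.5 = -10 dBu.
To reach -2 dBu requires -2 − (-10) = 8 dB of make-up.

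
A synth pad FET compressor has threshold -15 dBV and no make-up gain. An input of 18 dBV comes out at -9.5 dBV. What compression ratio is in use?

6:1

Input overshoot = 18 − (-15) = 33 dB; output overshoot = -9.5 − (-15) = 5.5 dB.
Ratio = 33 / 5.5 = 6.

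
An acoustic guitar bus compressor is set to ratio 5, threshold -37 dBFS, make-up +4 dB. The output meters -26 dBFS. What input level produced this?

Before make-up, the level was -26 − 4 = -30 dBFS.
Post-compression overshoot = -30 − (-37) = 7 dB.
Input overshoot = R × output overshoot = 35 dB → input = -37 + 35 = -2 dBFS.

-2 dBFS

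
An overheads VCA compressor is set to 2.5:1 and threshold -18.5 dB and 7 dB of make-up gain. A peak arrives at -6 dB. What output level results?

Overshoot: -6 − (-18.5) = 12.5 dB.
The 12.5 dB excess becomes 5 dB after 2.5:1 reduction.
Output = -18.5 + 5 = -13.5 dB; make-up adds 7 dB, giving -6.5 dB.

-6.5 dB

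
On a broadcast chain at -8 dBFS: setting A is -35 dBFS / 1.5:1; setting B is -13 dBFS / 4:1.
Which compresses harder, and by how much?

A, by 5.25 dB

A: overshoot 27 dB → output overshoot 18 dB → GR 9 dB.
B: overshoot 5 dB → output overshoot 1.25 dB → GR 3.75 dB.
A reduces 5.25 dB more.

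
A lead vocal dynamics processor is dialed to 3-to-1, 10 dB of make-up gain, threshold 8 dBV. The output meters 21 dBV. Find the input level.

17 dBV

Remove make-up: 21 − 10 = 11 dBV.
That's 3 dB above the 8 dBV threshold.
Before 3:1 compression the overshoot was 3 × 3 = 9 dB, so input = 8 + 9 = 17 dBV.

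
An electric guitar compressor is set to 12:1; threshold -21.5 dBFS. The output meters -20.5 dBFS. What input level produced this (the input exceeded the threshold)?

The compressed level sits -20.5 − (-21.5) = 1 dB over threshold.
Input overshoot = R × output overshoot = 12 dB → input = -21.5 + 12 = -9.5 dBFS.

-9.5 dBFS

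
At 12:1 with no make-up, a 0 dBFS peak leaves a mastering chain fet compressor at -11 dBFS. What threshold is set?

-12 dBFS

Let T be the threshold. Output overshoot = (input overshoot)/R, so -11 − T = (0 − T)/12.
12·(-11 − T) = 0 − T → 11·T = -132 − 0 = -132.
T = -132/11 = -12 dBFS.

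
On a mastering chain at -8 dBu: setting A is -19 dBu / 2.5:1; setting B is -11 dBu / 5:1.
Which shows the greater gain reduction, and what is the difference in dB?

A: overshoot 11 dB → output overshoot 4.4 dB → GR 6.6 dB.
B: overshoot 3 dB → output overshoot 0.6 dB → GR 2.4 dB.
Difference: 4.2 dB in favour of A.

A, by 4.2 dB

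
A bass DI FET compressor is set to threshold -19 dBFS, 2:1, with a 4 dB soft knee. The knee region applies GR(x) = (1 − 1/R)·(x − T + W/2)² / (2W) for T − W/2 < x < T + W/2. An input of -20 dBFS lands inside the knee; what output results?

-20.0625 dBFS

x − T + W/2 = -20 − (-19) + 2 = 1.
GR = (1 − 1/2) × 1² / 8 = 0.5 × 1 / 8 = 0.0625 dB.
Output = -20 − 0.0625 = -20.0625 dBFS.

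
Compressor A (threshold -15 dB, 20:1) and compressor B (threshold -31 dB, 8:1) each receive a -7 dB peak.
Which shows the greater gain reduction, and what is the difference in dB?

B, by 13.4 dB

A: overshoot 8 dB → output overshoot 0.4 dB → GR 7.6 dB.
B: overshoot 24 dB → output overshoot 3 dB → GR 21 dB.
B applies 13.4 dB more gain reduction.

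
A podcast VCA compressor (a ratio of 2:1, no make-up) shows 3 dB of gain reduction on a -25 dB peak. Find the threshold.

-31 dB

Gain reduction = -25 − (-28) = 3 dB; output overshoot = GR / (R − 1) = 3 / 1 = 3 dB.
Threshold = output − output overshoot = -28 − 3 = -31 dB.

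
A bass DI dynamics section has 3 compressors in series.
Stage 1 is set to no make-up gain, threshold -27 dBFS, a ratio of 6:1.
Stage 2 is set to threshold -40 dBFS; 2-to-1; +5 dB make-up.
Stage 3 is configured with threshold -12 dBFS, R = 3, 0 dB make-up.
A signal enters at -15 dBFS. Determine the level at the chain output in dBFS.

Stage 1: overshoot 12 dB → 12/6 = 2 dB → -25 dBFS.
Stage 2: -25 dBFS is 15 dB over -40 dBFS; at 2:1 that becomes 7.5 dB over, giving -32.5 dBFS; +5 dB make-up → -27.5 dBFS.
Stage 3: -27.5 dBFS ≤ -12 dBFS, so stage 3 doesn't engage; output -27.5 dBFS.

-27.5 dBFS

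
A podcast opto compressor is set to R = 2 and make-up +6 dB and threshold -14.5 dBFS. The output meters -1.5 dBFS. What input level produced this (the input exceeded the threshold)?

-0.5 dBFS

Before make-up, the level was -1.5 − 6 = -7.5 dBFS.
The compressed level sits -7.5 − (-14.5) = 7 dB over threshold.
Undo the ratio: input overshoot = 7 × 2 = 14 dB, giving input = -0.5 dBFS.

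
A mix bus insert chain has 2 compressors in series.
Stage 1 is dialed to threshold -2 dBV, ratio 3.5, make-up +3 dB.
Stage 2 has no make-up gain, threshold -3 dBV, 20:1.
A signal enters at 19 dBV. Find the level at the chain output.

-2.5 dBV

Stage 1: 21 dB above -2 dBV, reduced 3.5:1 to 6 dB above → 4 dBV; +3 dB make-up → 7 dBV.
Stage 2: 7 dBV is 10 dB over -3 dBV; at 20:1 that becomes 0.5 dB over, giving -2.5 dBV.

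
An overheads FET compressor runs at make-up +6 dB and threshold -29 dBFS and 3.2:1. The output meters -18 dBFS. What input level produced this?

Remove make-up: -18 − 6 = -24 dBFS.
The compressed level sits -24 − (-29) = 5 dB over threshold.
Before 3.2:1 compression the overshoot was 5 × 3.2 = 16 dB, so input = -29 + 16 = -13 dBFS.

-13 dBFS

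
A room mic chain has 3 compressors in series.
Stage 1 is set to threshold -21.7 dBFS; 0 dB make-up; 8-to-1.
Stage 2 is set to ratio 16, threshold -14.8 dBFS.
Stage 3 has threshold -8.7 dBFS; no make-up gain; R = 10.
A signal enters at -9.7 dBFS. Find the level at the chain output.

-20.2 dBFS

Stage 1: overshoot 12 dB → 12/8 = 1.5 dB → -20.2 dBFS.
Stage 2: below threshold (-20.2 ≤ -14.8); passes unchanged; output -20.2 dBFS.
Stage 3: below threshold (-20.2 ≤ -8.7); passes unchanged; output -20.2 dBFS.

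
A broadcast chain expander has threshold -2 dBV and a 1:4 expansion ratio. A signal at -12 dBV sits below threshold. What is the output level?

-42 dBV

The input is 10 dB below the -2 dBV threshold.
A 1:4 expander multiplies undershoot by 4: 10 × 4 = 40 dB below threshold.
Output = -2 − 40 = -42 dBV.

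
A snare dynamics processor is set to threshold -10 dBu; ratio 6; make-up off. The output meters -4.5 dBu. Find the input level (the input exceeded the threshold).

23 dBu

That's 5.5 dB above the -10 dBu threshold.
Undo the ratio: input overshoot = 5.5 × 6 = 33 dB, giving input = 23 dBu.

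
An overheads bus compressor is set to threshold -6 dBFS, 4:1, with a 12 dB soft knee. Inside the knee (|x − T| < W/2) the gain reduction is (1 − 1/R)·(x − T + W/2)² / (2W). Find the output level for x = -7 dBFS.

-7.78125 dBFS

x − T + W/2 = -7 − (-6) + 6 = 5.
GR = (1 − 1/4) × 5² / 24 = 0.75 × 25 / 24 = 0.78125 dB.
Output = -7 − 0.78125 = -7.78125 dBFS.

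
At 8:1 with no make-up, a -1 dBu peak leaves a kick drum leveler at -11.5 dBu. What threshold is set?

-13 dBu

Input is 12 dB above T (since output overshoot × R = input overshoot: (-11.5 − T)·8 = -1 − T gives T = -13 dBu).
Check: -13 + (-1 − (-13))/8 = -13 + 1.5 = -11.5 dBu. ✓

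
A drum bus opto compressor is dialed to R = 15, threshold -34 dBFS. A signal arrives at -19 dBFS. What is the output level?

Overshoot: -19 − (-34) = 15 dB.
The 15 dB excess becomes 1 dB after 15:1 reduction.
So the level is -34 + 1 = -33 dBFS.

-33 dBFS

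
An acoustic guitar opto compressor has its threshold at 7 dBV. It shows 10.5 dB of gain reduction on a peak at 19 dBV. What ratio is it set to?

Input overshoot = 19 − 7 = 12 dB.
Output overshoot = 12 − 10.5 = 1.5 dB.
Ratio = input overshoot / output overshoot = 12 / 1.5 = 8.

8:1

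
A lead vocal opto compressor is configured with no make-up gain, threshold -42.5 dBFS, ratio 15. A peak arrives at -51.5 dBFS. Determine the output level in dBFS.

-51.5 dBFS is 9 dB below the -42.5 dBFS threshold, so no gain reduction is applied.
Output = input = -51.5 dBFS.

-51.5 dBFS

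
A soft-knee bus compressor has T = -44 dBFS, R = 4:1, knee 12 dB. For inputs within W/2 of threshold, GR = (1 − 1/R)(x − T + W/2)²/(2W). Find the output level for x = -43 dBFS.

-44.53125 dBFS

x − T + W/2 = -43 − (-44) + 6 = 7.
GR = (1 − 1/4) × 7² / 24 = 0.75 × 49 / 24 = 1.53125 dB.
Output = -43 − 1.53125 = -44.53125 dBFS.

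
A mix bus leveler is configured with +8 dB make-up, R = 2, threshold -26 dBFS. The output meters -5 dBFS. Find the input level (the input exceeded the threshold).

0 dBFS

Stripping the +8 dB make-up gives -13 dBFS at the gain stage.
The compressed level sits -13 − (-26) = 13 dB over threshold.
Undo the ratio: input overshoot = 13 × 2 = 26 dB, giving input = 0 dBFS.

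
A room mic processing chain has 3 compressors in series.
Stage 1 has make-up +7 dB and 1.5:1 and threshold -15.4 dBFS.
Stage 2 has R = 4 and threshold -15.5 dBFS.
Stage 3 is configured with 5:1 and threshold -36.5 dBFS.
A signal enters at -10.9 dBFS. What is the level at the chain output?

-31.795 dBFS

Stage 1: -10.9 dBFS is 4.5 dB over -15.4 dBFS; at 1.5:1 that becomes 3 dB over, giving -12.4 dBFS; +7 dB make-up → -5.4 dBFS.
Stage 2: overshoot 10.1 dB → 10.1/4 = 2.525 dB → -12.975 dBFS.
Stage 3: -12.975 dBFS is 23.525 dB over -36.5 dBFS; at 5:1 that becomes 4.705 dB over, giving -31.795 dBFS.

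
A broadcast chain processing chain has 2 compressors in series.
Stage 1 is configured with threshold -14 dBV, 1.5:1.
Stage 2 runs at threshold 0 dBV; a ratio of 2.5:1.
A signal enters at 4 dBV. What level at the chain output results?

-2 dBV

Stage 1: 4 dBV is 18 dB over -14 dBV; at 1.5:1 that becomes 12 dB over, giving -2 dBV.
Stage 2: below threshold (-2 ≤ 0); passes unchanged; output -2 dBV.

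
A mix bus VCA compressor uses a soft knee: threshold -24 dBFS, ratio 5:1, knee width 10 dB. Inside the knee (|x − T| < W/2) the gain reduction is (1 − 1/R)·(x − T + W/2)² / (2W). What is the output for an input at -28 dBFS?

x − T + W/2 = -28 − (-24) + 5 = 1.
GR = (1 − 1/5) × 1² / 20 = 0.8 × 1 / 20 = 0.04 dB.
Output = -28 − 0.04 = -28.04 dBFS.

-28.04 dBFS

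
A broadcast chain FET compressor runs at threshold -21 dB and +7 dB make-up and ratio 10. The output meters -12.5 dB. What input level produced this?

Before make-up, the level was -12.5 − 7 = -19.5 dB.
The compressed level sits -19.5 − (-21) = 1.5 dB over threshold.
Undo the ratio: input overshoot = 1.5 × 10 = 15 dB, giving input = -6 dB.

-6 dB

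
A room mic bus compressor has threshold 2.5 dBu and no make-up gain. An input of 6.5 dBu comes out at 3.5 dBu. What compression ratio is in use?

Input overshoot = 6.5 − 2.5 = 4 dB; output overshoot = 3.5 − 2.5 = 1 dB.
Ratio = 4 / 1 = 4.

4:1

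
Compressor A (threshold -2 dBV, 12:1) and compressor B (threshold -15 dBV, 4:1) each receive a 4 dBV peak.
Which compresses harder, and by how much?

B, by 8.75 dB

A: 6 dB over, compressed to 0.5 dB over, so 5.5 dB of GR.
B: 19 dB over, compressed to 4.75 dB over, so 14.25 dB of GR.
Difference: 8.75 dB in favour of B.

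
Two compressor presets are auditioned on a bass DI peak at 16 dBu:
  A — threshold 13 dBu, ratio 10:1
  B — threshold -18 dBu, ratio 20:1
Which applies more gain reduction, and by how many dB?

B, by 29.6 dB

A: 3 dB over, compressed to 0.3 dB over, so 2.7 dB of GR.
B: 34 dB over, compressed to 1.7 dB over, so 32.3 dB of GR.
B reduces 29.6 dB more.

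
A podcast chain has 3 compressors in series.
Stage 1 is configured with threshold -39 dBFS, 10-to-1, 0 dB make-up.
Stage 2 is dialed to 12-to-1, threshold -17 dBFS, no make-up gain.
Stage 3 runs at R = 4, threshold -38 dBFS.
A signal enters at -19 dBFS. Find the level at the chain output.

-37.75 dBFS

Stage 1: 20 dB above -39 dBFS, reduced 10:1 to 2 dB above → -37 dBFS.
Stage 2: -37 dBFS is at or below the -17 dBFS threshold — no compression; output -37 dBFS.
Stage 3: 1 dB above -38 dBFS, reduced 4:1 to 0.25 dB above → -37.75 dBFS.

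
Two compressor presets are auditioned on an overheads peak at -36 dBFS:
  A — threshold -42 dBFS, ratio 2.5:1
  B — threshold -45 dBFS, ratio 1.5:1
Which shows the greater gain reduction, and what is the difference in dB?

A: 6 dB over, compressed to 2.4 dB over, so 3.6 dB of GR.
B: 9 dB over, compressed to 6 dB over, so 3 dB of GR.
A reduces 0.6 dB more.

A, by 0.6 dB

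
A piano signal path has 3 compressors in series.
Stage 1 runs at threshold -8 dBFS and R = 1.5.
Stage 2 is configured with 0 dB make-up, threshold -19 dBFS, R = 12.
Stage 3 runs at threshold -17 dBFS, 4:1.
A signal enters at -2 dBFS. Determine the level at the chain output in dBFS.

Stage 1: 6 dB above -8 dBFS, reduced 1.5:1 to 4 dB above → -4 dBFS.
Stage 2: overshoot 15 dB → 15/12 = 1.25 dB → -17.75 dBFS.
Stage 3: below threshold (-17.75 ≤ -17); passes unchanged; output -17.75 dBFS.

-17.75 dBFS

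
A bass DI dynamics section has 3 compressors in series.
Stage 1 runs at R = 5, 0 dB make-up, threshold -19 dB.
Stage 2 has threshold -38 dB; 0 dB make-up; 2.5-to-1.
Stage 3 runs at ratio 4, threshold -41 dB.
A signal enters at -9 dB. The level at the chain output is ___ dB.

-38.15 dB

Stage 1: 10 dB above -19 dB, reduced 5:1 to 2 dB above → -17 dB.
Stage 2: -17 dB is 21 dB over -38 dB; at 2.5:1 that becomes 8.4 dB over, giving -29.6 dB.
Stage 3: -29.6 dB is 11.4 dB over -41 dB; at 4:1 that becomes 2.85 dB over, giving -38.15 dB.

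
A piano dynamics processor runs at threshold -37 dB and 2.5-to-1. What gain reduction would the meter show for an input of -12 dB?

The signal is 25 dB above threshold.
At 2.5:1, output sits 25/2.5 = 10 dB above threshold.
GR = overshoot in − overshoot out = 25 − 10 = 15 dB.

15 dB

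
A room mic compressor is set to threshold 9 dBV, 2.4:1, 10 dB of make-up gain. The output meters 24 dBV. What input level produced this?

Remove make-up: 24 − 10 = 14 dBV.
The compressed level sits 14 − 9 = 5 dB over threshold.
Input overshoot = R × output overshoot = 12 dB → input = 9 + 12 = 21 dBV.

21 dBV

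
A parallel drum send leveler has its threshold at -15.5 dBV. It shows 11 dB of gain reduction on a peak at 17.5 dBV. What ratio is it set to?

1.5:1

Input overshoot = 17.5 − (-15.5) = 33 dB.
Output overshoot = 33 − 11 = 22 dB.
Ratio = input overshoot / output overshoot = 33 / 22 = 1.5.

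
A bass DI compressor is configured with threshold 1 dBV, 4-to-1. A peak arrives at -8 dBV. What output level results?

-8 dBV is 9 dB below the 1 dBV threshold, so no gain reduction is applied.
Output = input = -8 dBV.

-8 dBV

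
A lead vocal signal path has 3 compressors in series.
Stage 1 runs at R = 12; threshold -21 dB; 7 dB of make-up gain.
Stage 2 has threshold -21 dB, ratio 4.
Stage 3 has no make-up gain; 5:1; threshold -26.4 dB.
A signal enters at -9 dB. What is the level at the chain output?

Stage 1: overshoot 12 dB → 12/12 = 1 dB → -20 dB; +7 dB make-up → -13 dB.
Stage 2: 8 dB above -21 dB, reduced 4:1 to 2 dB above → -19 dB.
Stage 3: -19 dB is 7.4 dB over -26.4 dB; at 5:1 that becomes 1.48 dB over, giving -24.92 dB.

-24.92 dB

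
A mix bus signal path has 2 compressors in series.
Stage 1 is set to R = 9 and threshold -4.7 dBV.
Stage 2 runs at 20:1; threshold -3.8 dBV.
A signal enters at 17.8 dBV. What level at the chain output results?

Stage 1: overshoot 22.5 dB → 22.5/9 = 2.5 dB → -2.2 dBV.
Stage 2: -2.2 dBV is 1.6 dB over -3.8 dBV; at 20:1 that becomes 0.08 dB over, giving -3.72 dBV.

-3.72 dBV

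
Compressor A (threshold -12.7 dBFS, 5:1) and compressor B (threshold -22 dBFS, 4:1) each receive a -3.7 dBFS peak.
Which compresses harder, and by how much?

A: GR = 9 − 9/5 = 7.2 dB.
B: GR = 18.3 − 18.3/4 = 13.725 dB.
B applies 6.525 dB more gain reduction.

B, by 6.525 dB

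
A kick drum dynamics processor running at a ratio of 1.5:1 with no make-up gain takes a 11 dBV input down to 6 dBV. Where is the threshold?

-4 dBV

Let T be the threshold. Output overshoot = (input overshoot)/R, so 6 − T = (11 − T)/1.5.
1.5·(6 − T) = 11 − T → 0.5·T = 9 − 11 = -2.
T = -2/0.5 = -4 dBV.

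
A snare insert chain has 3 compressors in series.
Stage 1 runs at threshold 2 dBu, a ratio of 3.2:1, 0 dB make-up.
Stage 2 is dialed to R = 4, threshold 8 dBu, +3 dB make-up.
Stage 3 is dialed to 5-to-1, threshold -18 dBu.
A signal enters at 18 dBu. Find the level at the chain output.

Stage 1: 18 dBu is 16 dB over 2 dBu; at 3.2:1 that becomes 5 dB over, giving 7 dBu.
Stage 2: below threshold (7 ≤ 8); passes unchanged; make-up brings it to 10 dBu.
Stage 3: 28 dB above -18 dBu, reduced 5:1 to 5.6 dB above → -12.4 dBu.

-12.4 dBu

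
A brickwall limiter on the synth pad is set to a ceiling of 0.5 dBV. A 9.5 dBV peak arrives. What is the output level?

A brickwall limiter is an ∞:1 compressor: any input above the ceiling is clamped to 0.5 dBV.

0.5 dBV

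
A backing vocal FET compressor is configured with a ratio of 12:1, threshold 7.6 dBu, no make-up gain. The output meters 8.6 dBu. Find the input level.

The compressed level sits 8.6 − 7.6 = 1 dB over threshold.
Before 12:1 compression the overshoot was 1 × 12 = 12 dB, so input = 7.6 + 12 = 19.6 dBu.

19.6 dBu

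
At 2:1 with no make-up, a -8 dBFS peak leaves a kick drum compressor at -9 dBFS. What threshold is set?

-10 dBFS

Let T be the threshold. Output overshoot = (input overshoot)/R, so -9 − T = (-8 − T)/2.
2·(-9 − T) = -8 − T → 1·T = -18 − (-8) = -10.
T = -10/1 = -10 dBFS.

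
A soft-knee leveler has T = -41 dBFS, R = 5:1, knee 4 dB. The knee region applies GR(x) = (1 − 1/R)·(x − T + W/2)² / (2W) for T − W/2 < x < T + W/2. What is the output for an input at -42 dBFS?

x − T + W/2 = -42 − (-41) + 2 = 1.
GR = (1 − 1/5) × 1² / 8 = 0.8 × 1 / 8 = 0.1 dB.
Output = -42 − 0.1 = -42.1 dBFS.

-42.1 dBFS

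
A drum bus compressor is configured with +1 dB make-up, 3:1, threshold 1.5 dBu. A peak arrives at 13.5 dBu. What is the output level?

6.5 dBu

Overshoot: 13.5 − 1.5 = 12 dB.
The 12 dB excess becomes 4 dB after 3:1 reduction.
That puts the output at 5.5 dBu; make-up adds 1 dB, giving 6.5 dBu.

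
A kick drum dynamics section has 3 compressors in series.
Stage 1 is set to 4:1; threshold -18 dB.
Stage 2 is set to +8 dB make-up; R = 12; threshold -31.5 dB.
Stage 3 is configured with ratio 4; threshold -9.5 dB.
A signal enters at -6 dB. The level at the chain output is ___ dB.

Stage 1: 12 dB above -18 dB, reduced 4:1 to 3 dB above → -15 dB.
Stage 2: 16.5 dB above -31.5 dB, reduced 12:1 to 1.375 dB above → -30.125 dB; +8 dB make-up → -22.125 dB.
Stage 3: -22.125 dB ≤ -9.5 dB, so stage 3 doesn't engage; output -22.125 dB.

-22.125 dB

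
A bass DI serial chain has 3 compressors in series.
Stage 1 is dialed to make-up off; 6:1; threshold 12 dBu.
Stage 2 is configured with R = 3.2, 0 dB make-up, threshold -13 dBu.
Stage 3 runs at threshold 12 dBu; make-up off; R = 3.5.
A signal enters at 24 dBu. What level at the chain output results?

-4.5625 dBu

Stage 1: overshoot 12 dB → 12/6 = 2 dB → 14 dBu.
Stage 2: 14 dBu is 27 dB over -13 dBu; at 3.2:1 that becomes 8.4375 dB over, giving -4.5625 dBu.
Stage 3: -4.5625 dBu ≤ 12 dBu, so stage 3 doesn't engage; output -4.5625 dBu.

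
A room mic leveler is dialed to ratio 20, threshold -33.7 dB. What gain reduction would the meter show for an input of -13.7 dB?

The signal is 20 dB above threshold.
A 20:1 ratio leaves 1 dB of that excess.
So the signal is attenuated by 20 − 1 = 19 dB.

19 dB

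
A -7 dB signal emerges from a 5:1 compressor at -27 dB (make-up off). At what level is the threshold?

-32 dB

Let T be the threshold. Output overshoot = (input overshoot)/R, so -27 − T = (-7 − T)/5.
5·(-27 − T) = -7 − T → 4·T = -135 − (-7) = -128.
T = -128/4 = -32 dB.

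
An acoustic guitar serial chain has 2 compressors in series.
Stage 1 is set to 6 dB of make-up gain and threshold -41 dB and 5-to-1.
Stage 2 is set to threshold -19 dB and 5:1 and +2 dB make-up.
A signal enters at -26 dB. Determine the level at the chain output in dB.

Stage 1: -26 dB is 15 dB over -41 dB; at 5:1 that becomes 3 dB over, giving -38 dB; +6 dB make-up → -32 dB.
Stage 2: -32 dB is at or below the -19 dB threshold — no compression; make-up brings it to -30 dB.

-30 dB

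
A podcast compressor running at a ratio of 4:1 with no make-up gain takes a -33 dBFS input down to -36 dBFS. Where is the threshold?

Gain reduction = -33 − (-36) = 3 dB; output overshoot = GR / (R − 1) = 3 / 3 = 1 dB.
Threshold = output − output overshoot = -36 − 1 = -37 dBFS.

-37 dBFS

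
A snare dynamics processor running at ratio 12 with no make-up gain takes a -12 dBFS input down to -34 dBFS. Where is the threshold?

-36 dBFS

Gain reduction = -12 − (-34) = 22 dB; output overshoot = GR / (R − 1) = 22 / 11 = 2 dB.
Threshold = output − output overshoot = -34 − 2 = -36 dBFS.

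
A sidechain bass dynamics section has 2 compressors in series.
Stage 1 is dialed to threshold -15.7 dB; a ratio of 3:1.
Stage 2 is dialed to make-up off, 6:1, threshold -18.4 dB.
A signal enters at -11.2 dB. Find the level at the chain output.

-17.7 dB

Stage 1: overshoot 4.5 dB → 4.5/3 = 1.5 dB → -14.2 dB.
Stage 2: -14.2 dB is 4.2 dB over -18.4 dB; at 6:1 that becomes 0.7 dB over, giving -17.7 dB.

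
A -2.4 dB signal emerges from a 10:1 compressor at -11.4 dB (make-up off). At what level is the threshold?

-12.4 dB

Let T be the threshold. Output overshoot = (input overshoot)/R, so -11.4 − T = (-2.4 − T)/10.
10·(-11.4 − T) = -2.4 − T → 9·T = -114 − (-2.4) = -111.6.
T = -111.6/9 = -12.4 dB.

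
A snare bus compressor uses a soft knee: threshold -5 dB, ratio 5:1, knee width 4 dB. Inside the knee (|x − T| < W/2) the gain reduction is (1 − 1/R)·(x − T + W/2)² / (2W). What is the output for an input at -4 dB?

-4.9 dB

x − T + W/2 = -4 − (-5) + 2 = 3.
GR = (1 − 1/5) × 3² / 8 = 0.8 × 9 / 8 = 0.9 dB.
Output = -4 − 0.9 = -4.9 dB.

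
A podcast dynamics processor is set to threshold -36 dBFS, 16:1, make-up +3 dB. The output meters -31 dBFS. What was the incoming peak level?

Before make-up, the level was -31 − 3 = -34 dBFS.
That's 2 dB above the -36 dBFS threshold.
Undo the ratio: input overshoot = 2 × 16 = 32 dB, giving input = -4 dBFS.

-4 dBFS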